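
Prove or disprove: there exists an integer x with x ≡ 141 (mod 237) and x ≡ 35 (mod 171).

There is no such integer.

gcd(237, 171) = 3. If x ≡ 141 (mod 237) and x ≡ 35 (mod 171), then x ≡ 141 (mod 3) and x ≡ 35 (mod 3).
But 141 mod 3 = 0 while 35 mod 3 = 2, a contradiction.
Hence the system has no solution.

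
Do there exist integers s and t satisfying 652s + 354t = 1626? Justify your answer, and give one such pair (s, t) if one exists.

s = 129, t = -233

Every value of 652s + 354t is a multiple of gcd(652, 354) = 2; since 2 ∣ 1626, solutions exist.
Dividing through by 2 reduces the equation to 326s + 177t = 813.
Dividing repeatedly: 326 = 1·177 + 149, 177 = 1·149 + 28, 149 = 5·28 + 9, 28 = 3·9 + 1, 9 = 9·1 + 0.
Working back up the chain: 1 = 28 − 3·9 = 28 − 3·(149 − 5·28) = −3·149 + 16·28 = −3·149 + 16·(177 − 1·149) = 16·177 − 19·149 = 16·177 − 19·(326 − 1·177) = −19·326 + 35·177. So 326·(-19) + 177·35 = 1.
Multiplying through by 813: s = (-19)·813 = -15447, t = 35·813 = 28455 is a solution.
Adding 88·177 to s and subtracting 88·326 from t gives the tidier solution (129, -233).
Indeed 652·129 + 354·(-233) = 84108 − 82482 = 1626.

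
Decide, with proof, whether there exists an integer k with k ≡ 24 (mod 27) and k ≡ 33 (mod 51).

k = 186

Here gcd(27, 51) = 3, and both 24 and 33 leave remainder 0 mod 3, so the system is consistent.
List candidates k ≡ 24 (mod 27): 24, 51, 78, 105, 132, 159, 186. Modulo 51 these are 24, 0, 27, 3, 30, 6, 33; 186 gives 33 as required.
Indeed 186 ≡ 24 (mod 27) and 186 ≡ 33 (mod 51).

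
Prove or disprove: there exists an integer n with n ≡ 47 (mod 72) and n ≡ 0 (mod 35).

n = 2135

Since 72 and 35 share no common factor, CRT says the pair of congruences has a solution (unique mod 2520).
Any solution of the first congruence is n = 47 + 72t; substituting into the second, 72t ≡ 0 − 47 ≡ 23 (mod 35).
72 ≡ 2 (mod 35), so this reads 2t ≡ 23 (mod 35). Note 2·18 = 36 ≡ 1 (mod 35) (as 36 − 1 = 1·35), so 2⁻¹ ≡ 18.
Therefore t ≡ 18·23 = 414 ≡ 29 (mod 35).
With t = 29: n = 47 + 72·29 = 2135.
Check: 2135 mod 72 = 47, 2135 mod 35 = 0. ✓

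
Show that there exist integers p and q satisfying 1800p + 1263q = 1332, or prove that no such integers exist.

p = 26, q = -36

Since gcd(1800, 1263) = 3 and 1332 = 3·444, Bézout's identity guarantees a solution.
Dividing through by 3 reduces the equation to 600p + 421q = 444.
Dividing repeatedly: 600 = 1·421 + 179, 421 = 2·179 + 63, 179 = 2·63 + 53, 63 = 1·53 + 10, 53 = 5·10 + 3, 10 = 3·3 + 1, 3 = 3·1 + 0.
Working back up the chain: 1 = 10 − 3·3 = 10 − 3·(53 − 5·10) = −3·53 + 16·10 = −3·53 + 16·(63 − 1·53) = 16·63 − 19·53 = 16·63 − 19·(179 − 2·63) = −19·179 + 54·63 = −19·179 + 54·(421 − 2·179) = 54·421 − 127·179 = 54·421 − 127·(600 − 1·421) = −127·600 + 181·421. So 600·(-127) + 421·181 = 1.
Times 444: 600·(-56388) + 421·80364 = 444, so (-56388, 80364) solves it.
Shifting by a multiple of (421, −600) keeps it a solution: p = -56388 + 134·421 = 26, q = 80364 − 134·600 = -36.
Indeed 1800·26 + 1263·(-36) = 46800 − 45468 = 1332.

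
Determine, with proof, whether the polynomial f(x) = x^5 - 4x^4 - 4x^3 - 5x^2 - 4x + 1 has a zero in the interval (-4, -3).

f(-4) = -1855 and f(-3) = -491, both negative, so a sign-change argument is unavailable; we show f keeps this sign on the whole interval.
Shift to the endpoint -3: with x = -3 − u (0 < u < 1), one computes f(-3 − u) = -u^5 - 19u^4 - 134u^3 - 455u^2 - 755u - 491.
The nonzero coefficients here are all negative, so for u > 0 every term is negative (or zero), and the constant term -491 is strictly negative.
So f is strictly negative on (-4, -3); no root exists in the interval.

f has no root in that interval.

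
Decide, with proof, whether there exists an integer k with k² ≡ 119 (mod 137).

k = 121

k = 121 works: 121² = 14641, and 14641 − 119 = 14522 = 106·137.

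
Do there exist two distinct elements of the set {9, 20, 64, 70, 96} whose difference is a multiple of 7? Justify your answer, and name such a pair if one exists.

Two integers differ by a multiple of 7 exactly when they have the same residue mod 7. The residues are 9↦2, 20↦6, 64↦1, 70↦0, 96↦5.
No residue repeats among the 5 elements, so no pair has difference ≡ 0 (mod 7).

There is no such pair.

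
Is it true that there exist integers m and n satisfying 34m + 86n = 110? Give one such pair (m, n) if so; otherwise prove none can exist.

gcd(34, 86) = 2, and 2 divides 110, so integer solutions exist.
Dividing through by 2 reduces the equation to 17m + 43n = 55.
Euclidean algorithm: 43 = 2·17 + 9, 17 = 1·9 + 8, 9 = 1·8 + 1, 8 = 8·1 + 0.
Back-substituting, 1 = 9 − 1·8 = 9 − (17 − 1·9) = −17 + 2·9 = −17 + 2·(43 − 2·17) = 2·43 − 5·17; that is, 17·(-5) + 43·2 = 1.
Multiplying through by 55: m = (-5)·55 = -275, n = 2·55 = 110 is a solution.
Shifting by a multiple of (43, −17) keeps it a solution: m = -275 + 7·43 = 26, n = 110 − 7·17 = -9.
Check: 34·26 + 86·(-9) = 884 − 774 = 110. ✓

m = 26, n = -9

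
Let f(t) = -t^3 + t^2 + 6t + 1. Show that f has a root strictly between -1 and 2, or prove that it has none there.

f(-1) = -3 and f(2) = 9, which have opposite signs.
As a polynomial, f is continuous on every closed interval.
By the Intermediate Value Theorem f must vanish at some point of (-1, 2).

Yes, f has a root in the interval.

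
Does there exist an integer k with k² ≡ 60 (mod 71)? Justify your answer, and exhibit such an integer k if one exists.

Take k = 29. Then 29² = 841 = 11·71 + 60, so 29² ≡ 60 (mod 71).

k = 29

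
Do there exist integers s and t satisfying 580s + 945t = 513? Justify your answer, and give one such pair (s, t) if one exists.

No such integers exist.

Both 580 and 945 are divisible by gcd(580, 945) = 5, hence so is any combination 580s + 945t.
However 513 leaves remainder 3 on division by 5.
Therefore 580s + 945t = 513 has no solution in integers.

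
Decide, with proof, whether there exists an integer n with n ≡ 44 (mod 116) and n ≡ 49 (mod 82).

Both moduli are multiples of 2 = gcd(116, 82), so any solution would satisfy n ≡ 44 and n ≡ 49 modulo 2 simultaneously.
These are incompatible: 44 − 49 = -5 is not divisible by 2.
So no integer satisfies both congruences.

No such integer exists.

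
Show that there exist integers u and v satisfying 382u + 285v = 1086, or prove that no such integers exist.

u = 258, v = -342

Since gcd(382, 285) = 1, every integer is an integer combination of 382 and 285.
Euclidean algorithm: 382 = 1·285 + 97, 285 = 2·97 + 91, 97 = 1·91 + 6, 91 = 15·6 + 1, 6 = 6·1 + 0.
Unwinding: 1 = 91 − 15·6 = 91 − 15·(97 − 1·91) = −15·97 + 16·91 = −15·97 + 16·(285 − 2·97) = 16·285 − 47·97 = 16·285 − 47·(382 − 1·285) = −47·382 + 63·285, i.e. 382·(-47) + 285·63 = 1.
Multiplying through by 1086: u = (-47)·1086 = -51042, v = 63·1086 = 68418 is a solution.
The general solution is u = -51042 + 285k, v = 68418 − 382k; taking k = 180 gives the smaller pair u = 258, v = -342.
Indeed 382·258 + 285·(-342) = 98556 − 97470 = 1086.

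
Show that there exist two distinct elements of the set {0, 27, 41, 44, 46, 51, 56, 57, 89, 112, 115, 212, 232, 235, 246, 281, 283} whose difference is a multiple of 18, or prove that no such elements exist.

Reduce each element modulo 18: 0↦0, 27↦9, 41↦5, 44↦8, 46↦10, 51↦15, 56↦2, 57↦3, 89↦17, 112↦4, 115↦7, 212↦14, 232↦16, 235↦1, 246↦12, 281↦11, 283↦13.
No residue repeats among the 17 elements, so no pair has difference ≡ 0 (mod 18).

No such pair exists.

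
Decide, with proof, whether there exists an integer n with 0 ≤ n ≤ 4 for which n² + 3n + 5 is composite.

At n = 4: 4² + 3·4 + 5 = 33 = 3·11, which is composite.

n = 4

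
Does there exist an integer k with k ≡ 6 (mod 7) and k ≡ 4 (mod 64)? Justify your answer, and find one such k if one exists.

k = 132

The moduli 7 and 64 are coprime, so by the Chinese Remainder Theorem a unique solution modulo 448 exists.
Any solution of the first congruence is k = 6 + 7t; substituting into the second, 7t ≡ 4 − 6 ≡ 62 (mod 64).
Invert 7 mod 64 by the Euclidean algorithm: 64 = 9·7 + 1, 7 = 7·1 + 0; back-substituting, 1 = 64 − 9·7. Hence 7·(-9) ≡ 1, so 7⁻¹ ≡ -9 ≡ 55 (mod 64).
Therefore t ≡ 55·62 = 3410 ≡ 18 (mod 64).
Taking t = 18 gives k = 6 + 7·18 = 132.
Indeed 132 ≡ 6 (mod 7) and 132 ≡ 4 (mod 64).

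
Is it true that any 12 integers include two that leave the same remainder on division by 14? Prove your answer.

Try 12 consecutive integers, 5, 6, …, 16. Their remainders mod 14 are 5, 6, 7, 8, 9, 10, 11, 12, 13, 0, 1, 2 — pairwise different, as any 12 ≤ 14 consecutive integers have distinct residues.
So no two of them leave the same remainder on division by 14; the claim fails for this set.

No, the set {5, 6, 7, 8, 9, 10, 11, 12, 13, 14, 15, 16} is a counterexample.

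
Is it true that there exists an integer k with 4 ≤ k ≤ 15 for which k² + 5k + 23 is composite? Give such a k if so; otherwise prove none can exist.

At k = 15: 15² + 5·15 + 23 = 323 = 17·19, which is composite.

k = 15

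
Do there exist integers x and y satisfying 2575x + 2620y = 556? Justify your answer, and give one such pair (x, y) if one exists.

gcd(2575, 2620) = 5, so every integer of the form 2575x + 2620y is a multiple of 5.
However 556 leaves remainder 1 on division by 5.
So the equation is unsolvable over ℤ.

No such integers exist.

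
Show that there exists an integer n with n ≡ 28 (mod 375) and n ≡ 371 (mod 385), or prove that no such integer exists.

Reduce both congruences modulo 5, which divides 375 and 385: they say n ≡ 28 (mod 5) and n ≡ 371 (mod 5).
These are incompatible: 28 − 371 = -343 is not divisible by 5.
So no integer satisfies both congruences.

No, no such integer exists.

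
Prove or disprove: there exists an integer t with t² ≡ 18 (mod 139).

139 is prime, so by Euler's criterion 18 is a square mod 139 iff 18^((139−1)/2) = 18^69 ≡ 1 (mod 139).
Repeated squaring mod 139: 18^2 = 324 ≡ 46; 18^4 ≡ 46² = 2116 ≡ 31; 18^8 ≡ 31² = 961 ≡ 127; 18^16 ≡ 127² = 16129 ≡ 5; 18^32 ≡ 5² = 25 ≡ 25; 18^64 ≡ 25² = 625 ≡ 69.
Since 69 = 64 + 4 + 1, 18^69 ≡ 69 · 31 · 18; multiplying out mod 139: 69·31 = 2139 ≡ 54, then 54·18 = 972 ≡ 138. Thus 18^69 ≡ 138 ≡ −1 (mod 139).
The value −1 means 18 is a non-residue modulo 139, so t² ≡ 18 (mod 139) is impossible.

There is no such integer.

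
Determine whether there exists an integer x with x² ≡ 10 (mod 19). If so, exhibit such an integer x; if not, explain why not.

There is no such integer.

Computing x² mod 19 for x = 0, 1, …, 9 (enough, by the symmetry x ↦ 19 − x) gives 0, 1, 4, 9, 16, 6, 17, 11, 7, 5.
So the quadratic residues mod 19 are {0, 1, 4, 5, 6, 7, 9, 11, 16, 17}, and 10 is not among them.
Therefore x² ≡ 10 (mod 19) has no solution.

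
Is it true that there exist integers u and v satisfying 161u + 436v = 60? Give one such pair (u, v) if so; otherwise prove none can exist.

161 and 436 are coprime, so 161u + 436v ranges over all of ℤ.
Euclidean algorithm: 436 = 2·161 + 114, 161 = 1·114 + 47, 114 = 2·47 + 20, 47 = 2·20 + 7, 20 = 2·7 + 6, 7 = 1·6 + 1, 6 = 6·1 + 0.
Back-substituting, 1 = 7 − 1·6 = 7 − (20 − 2·7) = −20 + 3·7 = −20 + 3·(47 − 2·20) = 3·47 − 7·20 = 3·47 − 7·(114 − 2·47) = −7·114 + 17·47 = −7·114 + 17·(161 − 1·114) = 17·161 − 24·114 = 17·161 − 24·(436 − 2·161) = −24·436 + 65·161; that is, 161·65 + 436·(-24) = 1.
Multiplying through by 60: u = 65·60 = 3900, v = (-24)·60 = -1440 is a solution.
Shifting by a multiple of (436, −161) keeps it a solution: u = 3900 − 8·436 = 412, v = -1440 + 8·161 = -152.
Check: 161·412 + 436·(-152) = 66332 − 66272 = 60. ✓

u = 412, v = -152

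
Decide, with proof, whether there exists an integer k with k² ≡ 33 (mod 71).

No such integer exists.

Apply Euler's criterion with the prime 71: 33 is a quadratic residue iff 33^35 ≡ 1 (mod 71), and a non-residue iff it is ≡ −1.
Repeated squaring mod 71: 33^2 = 1089 ≡ 24; 33^4 ≡ 24² = 576 ≡ 8; 33^8 ≡ 8² = 64 ≡ 64; 33^16 ≡ 64² = 4096 ≡ 49; 33^32 ≡ 49² = 2401 ≡ 58.
Since 35 = 32 + 2 + 1, 33^35 ≡ 58 · 24 · 33; multiplying out mod 71: 58·24 = 1392 ≡ 43, then 43·33 = 1419 ≡ 70. Thus 33^35 ≡ 70 ≡ −1 (mod 71).
By Euler's criterion 33 is a quadratic non-residue mod 71: no k satisfies k² ≡ 33 (mod 71).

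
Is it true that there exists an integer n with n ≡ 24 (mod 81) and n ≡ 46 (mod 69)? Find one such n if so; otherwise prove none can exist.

No, no such integer exists.

Both moduli are multiples of 3 = gcd(81, 69), so any solution would satisfy n ≡ 24 and n ≡ 46 modulo 3 simultaneously.
These are incompatible: 24 − 46 = -22 is not divisible by 3.
So no integer satisfies both congruences.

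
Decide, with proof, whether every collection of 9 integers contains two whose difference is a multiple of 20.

No, the set {44, 45, 46, 47, 48, 49, 50, 51, 52} is a counterexample.

Try 9 consecutive integers, 44, 45, …, 52. Their remainders mod 20 are 4, 5, 6, 7, 8, 9, 10, 11, 12 — pairwise different, as any 9 ≤ 20 consecutive integers have distinct residues.
The differences between them range over 1, …, 8, none of which is divisible by 20.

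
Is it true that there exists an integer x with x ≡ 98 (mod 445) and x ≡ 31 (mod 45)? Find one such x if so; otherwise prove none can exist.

No such integer exists.

Both moduli are multiples of 5 = gcd(445, 45), so any solution would satisfy x ≡ 98 and x ≡ 31 modulo 5 simultaneously.
But 98 mod 5 = 3 while 31 mod 5 = 1, a contradiction.
Hence the system has no solution.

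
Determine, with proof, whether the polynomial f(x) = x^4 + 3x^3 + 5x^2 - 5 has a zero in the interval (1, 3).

f has no root in that interval.

f(1) = 4 and f(3) = 202, both positive, so a sign-change argument is unavailable; we show f keeps this sign on the whole interval.
Shift to the endpoint 1: with x = 1 + u (0 < u < 2), one computes f(1 + u) = u^4 + 7u^3 + 20u^2 + 23u + 4.
All 5 nonzero coefficients of this polynomial in u are positive; hence for u > 0 the value is a sum of positive terms (the constant 4 among them).
So f is strictly positive on (1, 3); no root exists in the interval.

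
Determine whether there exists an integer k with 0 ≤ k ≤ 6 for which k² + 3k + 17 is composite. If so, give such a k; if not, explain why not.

At k = 1: 1² + 3·1 + 17 = 21 = 3·7, which is composite.

k = 1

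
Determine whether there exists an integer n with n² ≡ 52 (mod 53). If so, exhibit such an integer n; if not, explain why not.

Take n = 30. Then 30² = 900 = 16·53 + 52, so 30² ≡ 52 (mod 53).

n = 30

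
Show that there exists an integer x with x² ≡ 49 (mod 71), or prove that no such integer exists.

x = 7

Take x = 7. Then 7² = 49, and since 0 ≤ 49 < 71 this is already reduced: 7² ≡ 49 (mod 71).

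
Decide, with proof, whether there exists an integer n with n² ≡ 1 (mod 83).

n = 1

Take n = 1. Then 1² = 1, and since 0 ≤ 1 < 83 this is already reduced: 1² ≡ 1 (mod 83).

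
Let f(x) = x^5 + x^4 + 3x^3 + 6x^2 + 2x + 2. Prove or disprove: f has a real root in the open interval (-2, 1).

f(-2) = -18 and f(1) = 15, which have opposite signs.
As a polynomial, f is continuous on every closed interval.
By the Intermediate Value Theorem, f takes the value 0 somewhere in the open interval.

Such a root exists.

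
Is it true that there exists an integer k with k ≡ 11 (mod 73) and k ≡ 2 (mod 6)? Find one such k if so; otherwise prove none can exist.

gcd(73, 6) = 1, so the Chinese Remainder Theorem guarantees exactly one residue class mod 438 satisfying both.
Any solution of the first congruence is k = 11 + 73t; substituting into the second, 73t ≡ 2 − 11 ≡ 3 (mod 6).
73 ≡ 1 (mod 6), so this reads 1t ≡ 3 (mod 6). So t ≡ 3 (mod 6).
With t = 3: k = 11 + 73·3 = 230.
Verify: 230 = 3·73 + 11 and 230 = 38·6 + 2. ✓

k = 230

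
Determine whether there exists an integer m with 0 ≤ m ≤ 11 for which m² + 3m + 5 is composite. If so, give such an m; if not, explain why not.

m = 4

At m = 4: 4² + 3·4 + 5 = 33 = 3·11, which is composite.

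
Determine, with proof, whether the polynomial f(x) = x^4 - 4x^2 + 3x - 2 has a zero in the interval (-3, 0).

Yes, f has a root in the interval.

f(-3) = 34 and f(0) = -2, which have opposite signs.
As a polynomial, f is continuous on every closed interval.
By the Intermediate Value Theorem, f takes the value 0 somewhere in the open interval.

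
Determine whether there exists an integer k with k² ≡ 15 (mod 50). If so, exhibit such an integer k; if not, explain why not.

Since 25 ∣ 50, a solution of k² ≡ 15 (mod 50) would also satisfy k² ≡ 15 (mod 25).
Computing k² mod 25 for k = 0, 1, …, 12 (enough, by the symmetry k ↦ 25 − k) gives 0, 1, 4, 9, 16, 0, 11, 24, 14, 6, 0, 21, 19.
The set of squares mod 25 is therefore {0, 1, 4, 6, 9, 11, 14, 16, 19, 21, 24}, which does not contain 15.
Hence no integer k has k² ≡ 15 (mod 50).

No such integer exists.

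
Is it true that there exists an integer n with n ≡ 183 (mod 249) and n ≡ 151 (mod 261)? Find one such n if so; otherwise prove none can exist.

Reduce both congruences modulo 3, which divides 249 and 261: they say n ≡ 183 (mod 3) and n ≡ 151 (mod 3).
However 183 ≡ 0 and 151 ≡ 1 (mod 3), and 0 ≠ 1.
So no integer satisfies both congruences.

No, no such integer exists.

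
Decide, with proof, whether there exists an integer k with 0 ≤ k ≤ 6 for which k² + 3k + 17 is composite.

k = 5

At k = 5: 5² + 3·5 + 17 = 57 = 3·19, which is composite.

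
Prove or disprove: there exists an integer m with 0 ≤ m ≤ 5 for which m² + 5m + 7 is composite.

m = 5

At m = 5: 5² + 5·5 + 7 = 57 = 3·19, which is composite.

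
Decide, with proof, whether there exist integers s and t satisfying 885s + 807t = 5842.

Both 885 and 807 are divisible by gcd(885, 807) = 3, hence so is any combination 885s + 807t.
But 5842 = 3·1947 + 1, so 3 ∤ 5842.
So the equation is unsolvable over ℤ.

No such integers exist.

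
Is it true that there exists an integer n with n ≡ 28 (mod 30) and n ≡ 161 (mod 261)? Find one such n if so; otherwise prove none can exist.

gcd(30, 261) = 3. If n ≡ 28 (mod 30) and n ≡ 161 (mod 261), then n ≡ 28 (mod 3) and n ≡ 161 (mod 3).
But 28 mod 3 = 1 while 161 mod 3 = 2, a contradiction.
Therefore no such n exists.

No, no such integer exists.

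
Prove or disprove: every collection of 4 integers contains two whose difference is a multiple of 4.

Take the 4 consecutive integers 9, 10, 11, 12: their residues mod 4 are all distinct because 4 ≤ 4.
Any two of them differ by at most 3 < 4 and by at least 1, so no difference is a multiple of 4.

No; for instance {9, 10, 11, 12} is a counterexample.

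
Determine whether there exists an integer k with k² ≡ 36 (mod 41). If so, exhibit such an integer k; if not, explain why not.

k = 35

Take k = 35. Then 35² = 1225 = 29·41 + 36, so 35² ≡ 36 (mod 41).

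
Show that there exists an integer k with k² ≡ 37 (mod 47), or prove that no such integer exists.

Take k = 15. Then 15² = 225 = 4·47 + 37, so 15² ≡ 37 (mod 47).

k = 15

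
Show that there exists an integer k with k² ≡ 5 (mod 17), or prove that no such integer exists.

Computing k² mod 17 for k = 0, 1, …, 8 (enough, by the symmetry k ↦ 17 − k) gives 0, 1, 4, 9, 16, 8, 2, 15, 13.
So the quadratic residues mod 17 are {0, 1, 2, 4, 8, 9, 13, 15, 16}, and 5 is not among them.
Therefore k² ≡ 5 (mod 17) has no solution.

No such integer exists.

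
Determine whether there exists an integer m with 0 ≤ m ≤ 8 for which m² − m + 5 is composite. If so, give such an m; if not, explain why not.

m = 6

At m = 6: 6² − 6 + 5 = 35 = 5·7, which is composite.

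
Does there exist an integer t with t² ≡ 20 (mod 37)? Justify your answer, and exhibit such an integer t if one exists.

Apply Euler's criterion with the prime 37: 20 is a quadratic residue iff 20^18 ≡ 1 (mod 37), and a non-residue iff it is ≡ −1.
Squaring successively (mod 37): 20^2 = 400 ≡ 30; 20^4 ≡ 30² = 900 ≡ 12; 20^8 ≡ 12² = 144 ≡ 33; 20^16 ≡ 33² = 1089 ≡ 16.
Since 18 = 16 + 2, 20^18 ≡ 16 · 30; multiplying out mod 37: 16·30 = 480 ≡ 36. Thus 20^18 ≡ 36 ≡ −1 (mod 37).
By Euler's criterion 20 is a quadratic non-residue mod 37: no t satisfies t² ≡ 20 (mod 37).

No such integer exists.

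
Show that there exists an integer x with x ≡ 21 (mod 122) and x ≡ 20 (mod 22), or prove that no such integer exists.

No such integer exists.

Reduce both congruences modulo 2, which divides 122 and 22: they say x ≡ 21 (mod 2) and x ≡ 20 (mod 2).
These are incompatible: 21 − 20 = 1 is not divisible by 2.
So no integer satisfies both congruences.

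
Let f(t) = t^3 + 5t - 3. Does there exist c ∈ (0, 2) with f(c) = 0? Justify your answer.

f(0) = -3 and f(2) = 15, which have opposite signs.
f is continuous everywhere (it is a polynomial), in particular on [0, 2].
By the Intermediate Value Theorem f must vanish at some point of (0, 2).

Yes, such a c exists.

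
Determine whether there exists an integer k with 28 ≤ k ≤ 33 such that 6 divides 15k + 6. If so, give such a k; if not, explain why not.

k = 28

Try k = 28: 15·28 + 6 = 426 = 71·6, which is divisible by 6.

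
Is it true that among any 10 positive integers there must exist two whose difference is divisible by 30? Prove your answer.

No; for instance {79, 80, 81, 82, 83, 84, 85, 86, 87, 88} is a counterexample.

Take the 10 consecutive integers 79, 80, …, 88: their residues mod 30 are all distinct because 10 ≤ 30.
No two share a residue, so no pair has difference divisible by 30; the claim fails for this set.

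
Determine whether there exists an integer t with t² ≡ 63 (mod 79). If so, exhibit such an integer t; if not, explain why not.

Apply Euler's criterion with the prime 79: 63 is a quadratic residue iff 63^39 ≡ 1 (mod 79), and a non-residue iff it is ≡ −1.
Repeated squaring mod 79: 63^2 = 3969 ≡ 19; 63^4 ≡ 19² = 361 ≡ 45; 63^8 ≡ 45² = 2025 ≡ 50; 63^16 ≡ 50² = 2500 ≡ 51; 63^32 ≡ 51² = 2601 ≡ 73.
Since 39 = 32 + 4 + 2 + 1, 63^39 ≡ 73 · 45 · 19 · 63; multiplying out mod 79: 73·45 = 3285 ≡ 46, then 46·19 = 874 ≡ 5, then 5·63 = 315 ≡ 78. Thus 63^39 ≡ 78 ≡ −1 (mod 79).
By Euler's criterion 63 is a quadratic non-residue mod 79: no t satisfies t² ≡ 63 (mod 79).

There is no such integer.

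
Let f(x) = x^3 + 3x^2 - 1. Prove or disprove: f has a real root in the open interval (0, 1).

Such a root exists.

f(0) = -1 and f(1) = 3, which have opposite signs.
f is continuous everywhere (it is a polynomial), in particular on [0, 1].
By the Intermediate Value Theorem f must vanish at some point of (0, 1).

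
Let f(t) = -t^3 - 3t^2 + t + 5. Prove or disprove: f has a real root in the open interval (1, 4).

Yes, f has a root in the interval.

f(1) = 2 and f(4) = -103, which have opposite signs.
As a polynomial, f is continuous on every closed interval.
By the Intermediate Value Theorem, f takes the value 0 somewhere in the open interval.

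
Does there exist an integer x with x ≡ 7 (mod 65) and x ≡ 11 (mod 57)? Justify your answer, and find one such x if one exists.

gcd(65, 57) = 1, so the Chinese Remainder Theorem guarantees exactly one residue class mod 3705 satisfying both.
Write x = 7 + 65t and require 7 + 65t ≡ 11 (mod 57), i.e. 65t ≡ 4 (mod 57).
65 ≡ 8 (mod 57), so this reads 8t ≡ 4 (mod 57). Note 8·50 = 400 ≡ 1 (mod 57) (as 400 − 1 = 7·57), so 8⁻¹ ≡ 50.
Multiplying by 50: t ≡ 50·4 = 200 ≡ 29 (mod 57).
With t = 29: x = 7 + 65·29 = 1892.
Verify: 1892 = 29·65 + 7 and 1892 = 33·57 + 11. ✓

x = 1892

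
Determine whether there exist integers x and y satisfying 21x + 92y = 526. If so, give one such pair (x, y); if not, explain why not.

21 and 92 are coprime, so 21x + 92y ranges over all of ℤ.
Run the Euclidean algorithm on 92 and 21: 92 = 4·21 + 8, 21 = 2·8 + 5, 8 = 1·5 + 3, 5 = 1·3 + 2, 3 = 1·2 + 1, 2 = 2·1 + 0.
Working back up the chain: 1 = 3 − 1·2 = 3 − (5 − 1·3) = −5 + 2·3 = −5 + 2·(8 − 1·5) = 2·8 − 3·5 = 2·8 − 3·(21 − 2·8) = −3·21 + 8·8 = −3·21 + 8·(92 − 4·21) = 8·92 − 35·21. So 21·(-35) + 92·8 = 1.
Multiplying through by 526: x = (-35)·526 = -18410, y = 8·526 = 4208 is a solution.
Shifting by a multiple of (92, −21) keeps it a solution: x = -18410 + 201·92 = 82, y = 4208 − 201·21 = -13.
Check: 21·82 + 92·(-13) = 1722 − 1196 = 526. ✓

x = 82, y = -13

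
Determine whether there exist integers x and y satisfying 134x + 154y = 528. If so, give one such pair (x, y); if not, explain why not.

gcd(134, 154) = 2, and 2 divides 528, so integer solutions exist.
Dividing through by 2 reduces the equation to 67x + 77y = 264.
Dividing repeatedly: 77 = 1·67 + 10, 67 = 6·10 + 7, 10 = 1·7 + 3, 7 = 2·3 + 1, 3 = 3·1 + 0.
Working back up the chain: 1 = 7 − 2·3 = 7 − 2·(10 − 1·7) = −2·10 + 3·7 = −2·10 + 3·(67 − 6·10) = 3·67 − 20·10 = 3·67 − 20·(77 − 1·67) = −20·77 + 23·67. So 67·23 + 77·(-20) = 1.
Multiplying through by 264: x = 23·264 = 6072, y = (-20)·264 = -5280 is a solution.
The general solution is x = 6072 + 77k, y = -5280 − 67k; taking k = -78 gives the smaller pair x = 66, y = -54.
Check: 134·66 + 154·(-54) = 8844 − 8316 = 528. ✓

x = 66, y = -54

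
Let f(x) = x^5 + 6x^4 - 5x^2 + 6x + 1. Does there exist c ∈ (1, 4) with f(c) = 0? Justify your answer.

No.

The endpoint values f(1) = 9 and f(4) = 2505 are both positive. Claim: f(x) > 0 for every x in (1, 4).
Substitute x = 1 + u, where 0 < u < 3 on the interval. Expanding, f(1 + u) = u^5 + 11u^4 + 34u^3 + 41u^2 + 25u + 9.
The nonzero coefficients here are all positive, so for u > 0 every term is positive (or zero), and the constant term 9 is strictly positive.
Therefore f(x) > 0 throughout (1, 4), and f has no zero there.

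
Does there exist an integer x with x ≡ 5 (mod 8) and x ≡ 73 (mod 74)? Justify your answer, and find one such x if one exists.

The moduli are not coprime: gcd(8, 74) = 2. Compatibility requires 2 ∣ (73 − 5) = 68, which holds, so solutions exist.
Write x = 5 + 8t. Then 8t ≡ 73 − 5 ≡ 68 (mod 74); dividing through by 2 gives 4t ≡ 34 (mod 37).
Invert 4 mod 37 by the Euclidean algorithm: 37 = 9·4 + 1, 4 = 4·1 + 0; back-substituting, 1 = 37 − 9·4. Hence 4·(-9) ≡ 1, so 4⁻¹ ≡ -9 ≡ 28 (mod 37).
Multiplying by 28: t ≡ 28·34 = 952 ≡ 27 (mod 37).
Then x = 5 + 8·27 = 221.
Indeed 221 ≡ 5 (mod 8) and 221 ≡ 73 (mod 74).

x = 221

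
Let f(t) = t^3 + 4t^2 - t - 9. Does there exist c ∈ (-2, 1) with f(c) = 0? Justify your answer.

Yes, f has a root in the interval.

f(-2) = 1 and f(1) = -5, which have opposite signs.
As a polynomial, f is continuous on every closed interval.
The Intermediate Value Theorem then guarantees some c ∈ (-2, 1) with f(c) = 0.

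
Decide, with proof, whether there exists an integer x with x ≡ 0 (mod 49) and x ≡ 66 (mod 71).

The moduli 49 and 71 are coprime, so by the Chinese Remainder Theorem a unique solution modulo 3479 exists.
Write x = 0 + 49t and require 0 + 49t ≡ 66 (mod 71), i.e. 49t ≡ 66 (mod 71).
Since 49·29 = 1421 = 20·71 + 1, the inverse of 49 mod 71 is 29.
Multiplying by 29: t ≡ 29·66 = 1914 ≡ 68 (mod 71).
With t = 68: x = 0 + 49·68 = 3332.
Verify: 3332 = 68·49 + 0 and 3332 = 46·71 + 66. ✓

x = 3332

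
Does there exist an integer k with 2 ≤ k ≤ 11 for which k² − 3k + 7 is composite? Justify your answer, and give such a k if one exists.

At k = 6: 6² − 3·6 + 7 = 25 = 5·5, which is composite.

k = 6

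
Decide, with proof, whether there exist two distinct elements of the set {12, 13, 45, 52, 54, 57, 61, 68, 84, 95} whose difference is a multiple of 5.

12 mod 5 = 2 and 52 mod 5 = 2, so 52 − 12 = 40 = 8·5.

The pair (12, 52) works.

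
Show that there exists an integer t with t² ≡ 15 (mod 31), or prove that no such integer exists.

31 is prime, so by Euler's criterion 15 is a square mod 31 iff 15^((31−1)/2) = 15^15 ≡ 1 (mod 31).
Squaring successively (mod 31): 15^2 = 225 ≡ 8; 15^4 ≡ 8² = 64 ≡ 2; 15^8 ≡ 2² = 4 ≡ 4.
Since 15 = 8 + 4 + 2 + 1, 15^15 ≡ 4 · 2 · 8 · 15; multiplying out mod 31: 4·2 = 8 ≡ 8, then 8·8 = 64 ≡ 2, then 2·15 = 30 ≡ 30. Thus 15^15 ≡ 30 ≡ −1 (mod 31).
By Euler's criterion 15 is a quadratic non-residue mod 31: no t satisfies t² ≡ 15 (mod 31).

There is no such integer.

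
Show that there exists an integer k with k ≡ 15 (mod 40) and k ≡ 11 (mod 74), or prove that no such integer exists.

k = 455

gcd(40, 74) = 2. A simultaneous solution exists iff 15 ≡ 11 (mod 2); here 15 mod 2 = 1 = 11 mod 2, so it does.
Put k = 15 + 40t, so we need 40t ≡ 70 (mod 74), equivalently (divide by 2) 20t ≡ 35 (mod 37).
Invert 20 mod 37 by the Euclidean algorithm: 37 = 1·20 + 17, 20 = 1·17 + 3, 17 = 5·3 + 2, 3 = 1·2 + 1, 2 = 2·1 + 0; back-substituting, 1 = 3 − 1·2 = 3 − (17 − 5·3) = −17 + 6·3 = −17 + 6·(20 − 1·17) = 6·20 − 7·17 = 6·20 − 7·(37 − 1·20) = −7·37 + 13·20. Hence 20·13 ≡ 1, so 20⁻¹ ≡ 13 (mod 37).
Multiplying by 13: t ≡ 13·35 = 455 ≡ 11 (mod 37).
Then k = 15 + 40·11 = 455.
Indeed 455 ≡ 15 (mod 40) and 455 ≡ 11 (mod 74).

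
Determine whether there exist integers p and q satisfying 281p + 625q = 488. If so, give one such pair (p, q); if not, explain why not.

281 and 625 are coprime, so 281p + 625q ranges over all of ℤ.
Run the Euclidean algorithm on 625 and 281: 625 = 2·281 + 63, 281 = 4·63 + 29, 63 = 2·29 + 5, 29 = 5·5 + 4, 5 = 1·4 + 1, 4 = 4·1 + 0.
Unwinding: 1 = 5 − 1·4 = 5 − (29 − 5·5) = −29 + 6·5 = −29 + 6·(63 − 2·29) = 6·63 − 13·29 = 6·63 − 13·(281 − 4·63) = −13·281 + 58·63 = −13·281 + 58·(625 − 2·281) = 58·625 − 129·281, i.e. 281·(-129) + 625·58 = 1.
Times 488: 281·(-62952) + 625·28304 = 488, so (-62952, 28304) solves it.
The general solution is p = -62952 + 625k, q = 28304 − 281k; taking k = 101 gives the smaller pair p = 173, q = -77.
Indeed 281·173 + 625·(-77) = 48613 − 48125 = 488.

p = 173, q = -77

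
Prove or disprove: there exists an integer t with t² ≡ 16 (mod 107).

Take t = 103. Then 103² = 10609 = 99·107 + 16, so 103² ≡ 16 (mod 107).

t = 103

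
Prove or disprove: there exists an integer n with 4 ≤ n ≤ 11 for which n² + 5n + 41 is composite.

n = 7

At n = 7: 7² + 5·7 + 41 = 125 = 5·25, which is composite.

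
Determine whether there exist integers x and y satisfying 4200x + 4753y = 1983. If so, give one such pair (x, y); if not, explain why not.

No, no such integers exist.

gcd(4200, 4753) = 7, so every integer of the form 4200x + 4753y is a multiple of 7.
However 1983 leaves remainder 2 on division by 7.
So the equation is unsolvable over ℤ.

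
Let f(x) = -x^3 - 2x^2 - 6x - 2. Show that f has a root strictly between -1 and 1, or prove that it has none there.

f(-1) = 3 and f(1) = -11, which have opposite signs.
As a polynomial, f is continuous on every closed interval.
By the Intermediate Value Theorem, f takes the value 0 somewhere in the open interval.

Yes, f has a root in the interval.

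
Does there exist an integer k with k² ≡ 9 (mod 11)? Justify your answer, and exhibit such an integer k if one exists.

k = 3

Take k = 3. Then 3² = 9, and since 0 ≤ 9 < 11 this is already reduced: 3² ≡ 9 (mod 11).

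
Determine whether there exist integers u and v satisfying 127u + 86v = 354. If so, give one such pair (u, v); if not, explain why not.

u = 38, v = -52

Since gcd(127, 86) = 1, every integer is an integer combination of 127 and 86.
Euclidean algorithm: 127 = 1·86 + 41, 86 = 2·41 + 4, 41 = 10·4 + 1, 4 = 4·1 + 0.
Back-substituting, 1 = 41 − 10·4 = 41 − 10·(86 − 2·41) = −10·86 + 21·41 = −10·86 + 21·(127 − 1·86) = 21·127 − 31·86; that is, 127·21 + 86·(-31) = 1.
Times 354: 127·7434 + 86·(-10974) = 354, so (7434, -10974) solves it.
The general solution is u = 7434 + 86k, v = -10974 − 127k; taking k = -86 gives the smaller pair u = 38, v = -52.
Indeed 127·38 + 86·(-52) = 4826 − 4472 = 354.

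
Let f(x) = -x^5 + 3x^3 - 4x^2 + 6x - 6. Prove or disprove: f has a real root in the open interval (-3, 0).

f(-3) = 102 and f(0) = -6, which have opposite signs.
As a polynomial, f is continuous on every closed interval.
By the Intermediate Value Theorem f must vanish at some point of (-3, 0).

Such a root exists.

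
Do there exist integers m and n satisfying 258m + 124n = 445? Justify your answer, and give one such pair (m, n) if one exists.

gcd(258, 124) = 2, so every integer of the form 258m + 124n is a multiple of 2.
But 445 = 2·222 + 1, so 2 ∤ 445.
So the equation is unsolvable over ℤ.

No such integers exist.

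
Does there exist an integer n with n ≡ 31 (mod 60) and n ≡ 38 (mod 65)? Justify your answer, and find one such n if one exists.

Reduce both congruences modulo 5, which divides 60 and 65: they say n ≡ 31 (mod 5) and n ≡ 38 (mod 5).
These are incompatible: 31 − 38 = -7 is not divisible by 5.
Therefore no such n exists.

No, no such integer exists.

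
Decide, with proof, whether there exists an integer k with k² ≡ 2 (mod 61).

There is no such integer.

61 is prime, so by Euler's criterion 2 is a square mod 61 iff 2^((61−1)/2) = 2^30 ≡ 1 (mod 61).
Squaring successively (mod 61): 2^2 = 4 ≡ 4; 2^4 ≡ 4² = 16 ≡ 16; 2^8 ≡ 16² = 256 ≡ 12; 2^16 ≡ 12² = 144 ≡ 22.
Since 30 = 16 + 8 + 4 + 2, 2^30 ≡ 22 · 12 · 16 · 4; multiplying out mod 61: 22·12 = 264 ≡ 20, then 20·16 = 320 ≡ 15, then 15·4 = 60 ≡ 60. Thus 2^30 ≡ 60 ≡ −1 (mod 61).
The value −1 means 2 is a non-residue modulo 61, so k² ≡ 2 (mod 61) is impossible.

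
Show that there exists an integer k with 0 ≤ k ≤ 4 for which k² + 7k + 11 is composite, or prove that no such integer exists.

At k = 4: 4² + 7·4 + 11 = 55 = 5·11, which is composite.

k = 4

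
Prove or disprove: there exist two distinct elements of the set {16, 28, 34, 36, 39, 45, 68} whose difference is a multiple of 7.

There is no such pair.

Reduce each element modulo 7: 16↦2, 28↦0, 34↦6, 36↦1, 39↦4, 45↦3, 68↦5.
All 7 residues are distinct, so no two elements differ by a multiple of 7.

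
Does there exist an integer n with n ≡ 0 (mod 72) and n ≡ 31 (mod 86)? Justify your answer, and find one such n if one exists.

No, no such integer exists.

Reduce both congruences modulo 2, which divides 72 and 86: they say n ≡ 0 (mod 2) and n ≡ 31 (mod 2).
These are incompatible: 0 − 31 = -31 is not divisible by 2.
Hence the system has no solution.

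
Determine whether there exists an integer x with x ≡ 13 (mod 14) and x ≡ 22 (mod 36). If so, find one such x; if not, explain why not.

Reduce both congruences modulo 2, which divides 14 and 36: they say x ≡ 13 (mod 2) and x ≡ 22 (mod 2).
These are incompatible: 13 − 22 = -9 is not divisible by 2.
Hence the system has no solution.

No, no such integer exists.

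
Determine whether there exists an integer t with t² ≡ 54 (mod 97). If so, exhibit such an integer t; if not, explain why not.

t = 32

Take t = 32. Then 32² = 1024 = 10·97 + 54, so 32² ≡ 54 (mod 97).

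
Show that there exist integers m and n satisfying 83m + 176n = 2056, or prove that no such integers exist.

83 and 176 are coprime, so 83m + 176n ranges over all of ℤ.
Run the Euclidean algorithm on 176 and 83: 176 = 2·83 + 10, 83 = 8·10 + 3, 10 = 3·3 + 1, 3 = 3·1 + 0.
Unwinding: 1 = 10 − 3·3 = 10 − 3·(83 − 8·10) = −3·83 + 25·10 = −3·83 + 25·(176 − 2·83) = 25·176 − 53·83, i.e. 83·(-53) + 176·25 = 1.
Multiplying through by 2056: m = (-53)·2056 = -108968, n = 25·2056 = 51400 is a solution.
Adding 620·176 to m and subtracting 620·83 from n gives the tidier solution (152, -60).
Check: 83·152 + 176·(-60) = 12616 − 10560 = 2056. ✓

m = 152, n = -60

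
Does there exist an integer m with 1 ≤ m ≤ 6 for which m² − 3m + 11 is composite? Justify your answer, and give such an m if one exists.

m = 1

At m = 1: 1² − 3·1 + 11 = 9 = 3·3, which is composite.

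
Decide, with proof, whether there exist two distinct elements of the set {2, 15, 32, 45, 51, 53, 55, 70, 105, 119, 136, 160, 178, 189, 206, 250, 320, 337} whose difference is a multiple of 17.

2 and 53 are such a pair.

Reduce each element mod 17: 2↦2, 15↦15, 32↦15, 45↦11, 51↦0, 53↦2, 55↦4, 70↦2, 105↦3, 119↦0, 136↦0, 160↦7, 178↦8, 189↦2, 206↦2, 250↦12, 320↦14, 337↦14. The residue 2 repeats (at 2 and 53), and 53 − 2 = 51 = 3·17.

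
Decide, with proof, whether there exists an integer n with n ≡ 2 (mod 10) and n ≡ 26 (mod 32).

n = 122

The moduli are not coprime: gcd(10, 32) = 2. Compatibility requires 2 ∣ (26 − 2) = 24, which holds, so solutions exist.
Put n = 2 + 10t, so we need 10t ≡ 24 (mod 32), equivalently (divide by 2) 5t ≡ 12 (mod 16).
Since 5·13 = 65 = 4·16 + 1, the inverse of 5 mod 16 is 13.
Therefore t ≡ 13·12 = 156 ≡ 12 (mod 16).
Then n = 2 + 10·12 = 122.
Indeed 122 ≡ 2 (mod 10) and 122 ≡ 26 (mod 32).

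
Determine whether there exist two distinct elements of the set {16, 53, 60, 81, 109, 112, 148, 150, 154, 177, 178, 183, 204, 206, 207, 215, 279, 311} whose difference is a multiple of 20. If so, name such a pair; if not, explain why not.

Residues mod 20: 16↦16, 53↦13, 60↦0, 81↦1, 109↦9, 112↦12, 148↦8, 150↦10, 154↦14, 177↦17, 178↦18, 183↦3, 204↦4, 206↦6, 207↦7, 215↦15, 279↦19, 311↦11.
All 18 residues are distinct, so no two elements differ by a multiple of 20.

No such pair exists.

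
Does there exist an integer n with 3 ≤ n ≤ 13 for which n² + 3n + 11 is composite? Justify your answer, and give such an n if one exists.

n = 11

At n = 11: 11² + 3·11 + 11 = 165 = 3·55, which is composite.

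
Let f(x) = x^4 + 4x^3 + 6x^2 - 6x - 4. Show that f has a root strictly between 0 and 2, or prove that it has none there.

f(0) = -4 and f(2) = 56, which have opposite signs.
f is continuous everywhere (it is a polynomial), in particular on [0, 2].
By the Intermediate Value Theorem f must vanish at some point of (0, 2).

Such a root exists.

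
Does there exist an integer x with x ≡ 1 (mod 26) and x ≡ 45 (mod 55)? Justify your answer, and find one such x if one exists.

x = 1145

The moduli 26 and 55 are coprime, so by the Chinese Remainder Theorem a unique solution modulo 1430 exists.
Write x = 1 + 26t and require 1 + 26t ≡ 45 (mod 55), i.e. 26t ≡ 44 (mod 55).
Since 26·36 = 936 = 17·55 + 1, the inverse of 26 mod 55 is 36.
Multiplying by 36: t ≡ 36·44 = 1584 ≡ 44 (mod 55).
With t = 44: x = 1 + 26·44 = 1145.
Indeed 1145 ≡ 1 (mod 26) and 1145 ≡ 45 (mod 55).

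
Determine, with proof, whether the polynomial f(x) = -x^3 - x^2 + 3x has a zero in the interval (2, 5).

f(2) = -6 and f(5) = -135, both negative, so a sign-change argument is unavailable; we show f keeps this sign on the whole interval.
Shift to the endpoint 2: with x = 2 + u (0 < u < 3), one computes f(2 + u) = -u^3 - 7u^2 - 13u - 6.
All 4 nonzero coefficients of this polynomial in u are negative; hence for u > 0 the value is a sum of negative terms (the constant -6 among them).
So f is strictly negative on (2, 5); no root exists in the interval.

No such root exists.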